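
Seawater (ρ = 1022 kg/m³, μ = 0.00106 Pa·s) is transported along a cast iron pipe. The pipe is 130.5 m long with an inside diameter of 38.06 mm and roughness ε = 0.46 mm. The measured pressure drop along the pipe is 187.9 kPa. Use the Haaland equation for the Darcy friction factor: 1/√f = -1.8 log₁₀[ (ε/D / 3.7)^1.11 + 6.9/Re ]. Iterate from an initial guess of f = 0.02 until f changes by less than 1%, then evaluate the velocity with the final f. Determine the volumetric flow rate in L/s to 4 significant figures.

Rearranging Darcy-Weisbach: V = √(2·ΔP·D/(f·L·ρ)). With ε/D = 0.00046/0.03806 = 0.0121, iterate starting from f = 0.02:
  f = 0.02 → V = √(2·1.879e+05·0.03806/(0.02·130.5·1022)) = 2.316 m/s; Re = ρVD/μ = 8.497e+04; f → 0.04112
  f = 0.04112 → V = 1.615 m/s; Re = 5.926e+04; f → 0.04137
Converged (Δf/f < 1%). With the final f = 0.04137: V = √(2·1.879e+05·0.03806/(0.04137·130.5·1022)) = 1.61 m/s.
Q = V·A = 1.61·(π/4·0.03806²) = 0.001832 m³/s = 1.832 L/s.

Q ≈ 1.832 L/s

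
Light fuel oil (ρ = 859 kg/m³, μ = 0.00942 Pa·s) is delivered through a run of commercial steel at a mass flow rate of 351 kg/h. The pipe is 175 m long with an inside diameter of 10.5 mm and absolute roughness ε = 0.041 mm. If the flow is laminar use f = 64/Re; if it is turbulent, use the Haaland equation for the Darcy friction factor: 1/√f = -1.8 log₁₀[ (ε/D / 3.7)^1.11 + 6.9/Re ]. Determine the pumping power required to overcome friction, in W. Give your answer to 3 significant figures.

P ≈ 71.2 W

ṁ = 351 kg/h = 351/3600 = 0.0975 kg/s.
A = πD²/4 = π(0.0105)²/4 = 8.659e-05 m²; mean velocity V = ṁ/(ρA) = 0.0975/(859 · 8.659e-05) = 1.311 m/s.
Reynolds number Re = ρVD/μ = 859 · 1.311 · 0.0105 / 0.00942 = 1255.
Re < 2300 → laminar flow, so f = 64/Re = 64/1255 = 0.05099 (the turbulent correlation is not needed).
Darcy-Weisbach: ΔP = f(L/D)(ρV²/2) = 0.05099·(175/0.0105)·(859·1.311²/2) = 0.05099·1.667e+04·738 = 6.272e+05 Pa.
Q = ṁ/ρ = 0.0975/859 = 0.0001135 m³/s.
Pumping power P = QΔP = 0.0001135·6.272e+05 = 71.19 W = 71.2 W.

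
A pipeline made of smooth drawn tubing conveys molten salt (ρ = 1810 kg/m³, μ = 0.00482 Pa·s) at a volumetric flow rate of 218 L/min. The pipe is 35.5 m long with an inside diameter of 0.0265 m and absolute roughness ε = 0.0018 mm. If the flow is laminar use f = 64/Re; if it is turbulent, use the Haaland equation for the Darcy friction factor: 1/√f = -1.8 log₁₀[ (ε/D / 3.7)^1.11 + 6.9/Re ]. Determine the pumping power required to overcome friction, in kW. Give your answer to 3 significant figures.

P ≈ 3.77 kW

Q = 218 L/min = 218/60000 = 0.003633 m³/s.
Cross-sectional area A = πD²/4 = π(0.0265)²/4 = 0.0005515 m²; mean velocity V = Q/A = 0.003633/0.0005515 = 6.588 m/s.
Reynolds number Re = ρVD/μ = 1810 · 6.588 · 0.0265 / 0.00482 = 6.555e+04.
Re > 4000 → turbulent. Relative roughness ε/D = 1.8e-06/0.0265 = 6.79e-05. Haaland: 1/√f = -1.8 log₁₀[(6.79e-05/3.7)^1.11 + 6.9/6.555e+04] = -1.8 log₁₀[5.53e-06 + 0.000105] = 7.12, so f = 0.01973.
Darcy-Weisbach: ΔP = f(L/D)(ρV²/2) = 0.01973·(35.5/0.0265)·(1810·6.588²/2) = 0.01973·1340·3.927e+04 = 1.038e+06 Pa.
Pumping power P = QΔP = 0.003633·1.038e+06 = 3771 W = 3.77 kW.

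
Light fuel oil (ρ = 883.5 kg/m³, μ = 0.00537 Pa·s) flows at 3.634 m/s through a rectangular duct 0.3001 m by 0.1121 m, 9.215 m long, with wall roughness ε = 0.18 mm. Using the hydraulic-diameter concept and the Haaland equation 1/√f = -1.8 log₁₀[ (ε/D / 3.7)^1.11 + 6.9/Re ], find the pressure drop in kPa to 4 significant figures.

ΔP ≈ 7.365 kPa

Hydraulic diameter D_h = 4A/P = 4·(0.3001·0.1121)/(2·(0.3001+0.1121)) = 0.1346/0.8244 = 0.1632 m.
Re = ρVD_h/μ = 883.5·3.634·0.1632/0.00537 = 9.759e+04.
ε/D_h = 0.00018/0.1632 = 0.0011; Haaland gives 1/√f = -1.8 log₁₀[0.000122+7.07e-05] = 6.687, so f = 0.02236.
ΔP = f(L/D_h)(ρV²/2) = 0.02236·9.215/0.1632·5834 = 7365 Pa.
ΔP = 7.365 kPa.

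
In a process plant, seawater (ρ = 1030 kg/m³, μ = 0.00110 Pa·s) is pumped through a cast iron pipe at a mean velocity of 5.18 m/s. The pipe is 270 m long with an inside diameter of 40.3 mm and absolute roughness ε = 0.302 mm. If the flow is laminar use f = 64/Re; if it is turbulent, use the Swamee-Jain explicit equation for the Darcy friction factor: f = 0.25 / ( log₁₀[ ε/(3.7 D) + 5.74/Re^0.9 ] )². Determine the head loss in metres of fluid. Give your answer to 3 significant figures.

Reynolds number Re = ρVD/μ = 1030 · 5.18 · 0.0403 / 0.0011 = 1.955e+05.
Re > 4000 → turbulent. Relative roughness ε/D = 0.000302/0.0403 = 0.00749. Swamee-Jain: f = 0.25/(log₁₀[0.00749/3.7 + 5.74/1.955e+05^0.9])² = 0.25/(log₁₀[0.00203 + 9.93e-05])² = 0.25/(-2.673)² = 0.035.
Darcy-Weisbach: ΔP = f(L/D)(ρV²/2) = 0.035·(270/0.0403)·(1030·5.18²/2) = 0.035·6700·1.382e+04 = 3.24e+06 Pa.
Head loss h_f = ΔP/(ρg) = 3.24e+06/(1030·9.81) = 321 m.

h_f ≈ 321 m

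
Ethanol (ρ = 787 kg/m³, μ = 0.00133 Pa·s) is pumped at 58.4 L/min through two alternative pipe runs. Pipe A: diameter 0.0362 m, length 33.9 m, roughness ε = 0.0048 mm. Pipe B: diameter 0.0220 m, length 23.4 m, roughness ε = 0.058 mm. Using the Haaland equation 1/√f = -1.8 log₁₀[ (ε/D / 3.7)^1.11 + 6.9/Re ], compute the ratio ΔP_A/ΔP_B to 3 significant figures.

ΔP_A/ΔP_B ≈ 0.108

Pipe A: V = Q/A = 0.0009733/0.001029 = 0.9457 m/s; Re = 2.026e+04; ε/D = 0.000133; Haaland → f = 0.02588; ΔP_A = f(L/D)(ρV²/2) = 8530 Pa.
Pipe B: V = Q/A = 0.0009733/0.0003801 = 2.561 m/s; Re = 3.333e+04; ε/D = 0.00264; Haaland → f = 0.02874; ΔP_B = f(L/D)(ρV²/2) = 7.885e+04 Pa.
ΔP_A/ΔP_B = 8530/7.885e+04 = 0.108.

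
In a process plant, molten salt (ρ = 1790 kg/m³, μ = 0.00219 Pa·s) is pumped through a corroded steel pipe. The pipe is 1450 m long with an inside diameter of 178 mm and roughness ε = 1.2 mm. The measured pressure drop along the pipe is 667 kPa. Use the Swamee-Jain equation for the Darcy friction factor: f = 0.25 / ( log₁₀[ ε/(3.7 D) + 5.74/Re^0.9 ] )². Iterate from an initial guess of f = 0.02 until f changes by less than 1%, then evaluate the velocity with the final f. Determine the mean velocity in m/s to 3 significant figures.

Rearranging Darcy-Weisbach: V = √(2·ΔP·D/(f·L·ρ)). With ε/D = 0.0012/0.178 = 0.00674, iterate starting from f = 0.02:
  f = 0.02 → V = √(2·6.67e+05·0.178/(0.02·1450·1790)) = 2.139 m/s; Re = ρVD/μ = 3.112e+05; f → 0.03369
  f = 0.03369 → V = 1.648 m/s; Re = 2.398e+05; f → 0.03379
Converged (Δf/f < 1%). With the final f = 0.03379: V = √(2·6.67e+05·0.178/(0.03379·1450·1790)) = 1.646 m/s.

V ≈ 1.65 m/s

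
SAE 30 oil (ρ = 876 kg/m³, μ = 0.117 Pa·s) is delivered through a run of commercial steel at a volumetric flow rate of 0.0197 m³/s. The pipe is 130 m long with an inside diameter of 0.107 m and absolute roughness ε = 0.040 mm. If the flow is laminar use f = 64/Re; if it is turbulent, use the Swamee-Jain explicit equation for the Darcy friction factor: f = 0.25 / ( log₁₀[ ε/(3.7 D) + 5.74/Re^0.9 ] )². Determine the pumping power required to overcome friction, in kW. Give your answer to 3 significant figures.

P ≈ 1.83 kW

Cross-sectional area A = πD²/4 = π(0.107)²/4 = 0.008992 m²; mean velocity V = Q/A = 0.0197/0.008992 = 2.191 m/s.
Reynolds number Re = ρVD/μ = 876 · 2.191 · 0.107 / 0.117 = 1755.
Re < 2300 → laminar flow, so f = 64/Re = 64/1755 = 0.03646 (the turbulent correlation is not needed).
Darcy-Weisbach: ΔP = f(L/D)(ρV²/2) = 0.03646·(130/0.107)·(876·2.191²/2) = 0.03646·1215·2102 = 9.314e+04 Pa.
Pumping power P = QΔP = 0.0197·9.314e+04 = 1835 W = 1.83 kW.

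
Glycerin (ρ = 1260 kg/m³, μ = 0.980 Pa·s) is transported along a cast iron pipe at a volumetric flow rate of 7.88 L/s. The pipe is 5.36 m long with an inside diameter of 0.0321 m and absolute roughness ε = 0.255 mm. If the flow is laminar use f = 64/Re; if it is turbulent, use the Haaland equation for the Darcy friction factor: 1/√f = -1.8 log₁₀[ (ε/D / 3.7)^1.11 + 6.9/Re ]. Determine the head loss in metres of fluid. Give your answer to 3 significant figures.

Q = 7.88 L/s = 7.88/1000 = 0.00788 m³/s.
Cross-sectional area A = πD²/4 = π(0.0321)²/4 = 0.0008093 m²; mean velocity V = Q/A = 0.00788/0.0008093 = 9.737 m/s.
Reynolds number Re = ρVD/μ = 1260 · 9.737 · 0.0321 / 0.98 = 401.9.
Re < 2300 → laminar flow, so f = 64/Re = 64/401.9 = 0.1593 (the turbulent correlation is not needed).
Darcy-Weisbach: ΔP = f(L/D)(ρV²/2) = 0.1593·(5.36/0.0321)·(1260·9.737²/2) = 0.1593·167·5.973e+04 = 1.588e+06 Pa.
Head loss h_f = ΔP/(ρg) = 1.588e+06/(1260·9.81) = 129 m.

h_f ≈ 129 m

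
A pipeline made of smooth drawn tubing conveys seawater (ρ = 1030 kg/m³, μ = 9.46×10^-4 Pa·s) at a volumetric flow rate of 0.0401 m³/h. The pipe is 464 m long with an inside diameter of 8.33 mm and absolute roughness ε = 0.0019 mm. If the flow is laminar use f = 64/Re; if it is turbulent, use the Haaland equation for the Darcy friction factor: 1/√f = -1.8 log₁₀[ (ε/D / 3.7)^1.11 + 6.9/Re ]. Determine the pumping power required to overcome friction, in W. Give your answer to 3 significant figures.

Q = 0.0401 m³/h = 0.0401/3600 = 1.114e-05 m³/s.
Cross-sectional area A = πD²/4 = π(0.00833)²/4 = 5.45e-05 m²; mean velocity V = Q/A = 1.114e-05/5.45e-05 = 0.2044 m/s.
Reynolds number Re = ρVD/μ = 1030 · 0.2044 · 0.00833 / 0.000946 = 1854.
Re < 2300 → laminar flow, so f = 64/Re = 64/1854 = 0.03452 (the turbulent correlation is not needed).
Darcy-Weisbach: ΔP = f(L/D)(ρV²/2) = 0.03452·(464/0.00833)·(1030·0.2044²/2) = 0.03452·5.57e+04·21.51 = 4.137e+04 Pa.
Pumping power P = QΔP = 1.114e-05·4.137e+04 = 0.4609 W = 0.461 W.

P ≈ 0.461 W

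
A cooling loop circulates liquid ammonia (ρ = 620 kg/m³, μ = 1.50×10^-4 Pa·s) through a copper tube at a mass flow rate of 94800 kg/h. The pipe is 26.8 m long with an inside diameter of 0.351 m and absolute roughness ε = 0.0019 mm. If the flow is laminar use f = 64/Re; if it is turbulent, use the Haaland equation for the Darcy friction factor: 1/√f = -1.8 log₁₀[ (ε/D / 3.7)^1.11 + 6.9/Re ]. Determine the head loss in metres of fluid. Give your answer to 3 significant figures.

h_f ≈ 0.00944 m

ṁ = 94800 kg/h = 94800/3600 = 26.33 kg/s.
A = πD²/4 = π(0.351)²/4 = 0.09676 m²; mean velocity V = ṁ/(ρA) = 26.33/(620 · 0.09676) = 0.4389 m/s.
Reynolds number Re = ρVD/μ = 620 · 0.4389 · 0.351 / 0.00015 = 6.368e+05.
Re > 4000 → turbulent. Relative roughness ε/D = 1.9e-06/0.351 = 5.41e-06. Haaland: 1/√f = -1.8 log₁₀[(5.41e-06/3.7)^1.11 + 6.9/6.368e+05] = -1.8 log₁₀[3.34e-07 + 1.08e-05] = 8.914, so f = 0.01259.
Darcy-Weisbach: ΔP = f(L/D)(ρV²/2) = 0.01259·(26.8/0.351)·(620·0.4389²/2) = 0.01259·76.35·59.73 = 57.4 Pa.
Head loss h_f = ΔP/(ρg) = 57.4/(620·9.81) = 0.00944 m.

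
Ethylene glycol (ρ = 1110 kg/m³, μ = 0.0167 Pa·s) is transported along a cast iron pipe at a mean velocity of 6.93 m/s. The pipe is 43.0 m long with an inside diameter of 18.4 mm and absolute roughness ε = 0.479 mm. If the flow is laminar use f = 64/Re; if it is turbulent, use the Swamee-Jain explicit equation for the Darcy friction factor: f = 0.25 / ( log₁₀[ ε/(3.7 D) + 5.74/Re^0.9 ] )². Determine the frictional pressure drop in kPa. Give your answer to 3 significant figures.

ΔP ≈ 3670 kPa

Reynolds number Re = ρVD/μ = 1110 · 6.93 · 0.0184 / 0.0167 = 8475.
Re > 4000 → turbulent. Relative roughness ε/D = 0.000479/0.0184 = 0.026. Swamee-Jain: f = 0.25/(log₁₀[0.026/3.7 + 5.74/8475^0.9])² = 0.25/(log₁₀[0.00704 + 0.00167])² = 0.25/(-2.06)² = 0.05891.
Darcy-Weisbach: ΔP = f(L/D)(ρV²/2) = 0.05891·(43/0.0184)·(1110·6.93²/2) = 0.05891·2337·2.665e+04 = 3.669e+06 Pa.
ΔP = 3.669e+06 Pa = 3670 kPa.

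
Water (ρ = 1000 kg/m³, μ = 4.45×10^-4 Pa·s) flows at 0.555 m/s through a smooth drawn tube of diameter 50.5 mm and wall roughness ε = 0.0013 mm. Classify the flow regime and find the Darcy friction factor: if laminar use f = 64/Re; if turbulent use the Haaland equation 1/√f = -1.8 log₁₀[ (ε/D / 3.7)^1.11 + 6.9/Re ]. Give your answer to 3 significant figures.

f ≈ 0.0198

Re = ρVD/μ = 1000·0.555·0.0505/0.000445 = 6.298e+04.
Re > 4000 → turbulent. ε/D = 1.3e-06/0.0505 = 2.57e-05; Haaland: 1/√f = -1.8 log₁₀[1.88e-06 + 0.00011] = 7.115, so f = 0.01975.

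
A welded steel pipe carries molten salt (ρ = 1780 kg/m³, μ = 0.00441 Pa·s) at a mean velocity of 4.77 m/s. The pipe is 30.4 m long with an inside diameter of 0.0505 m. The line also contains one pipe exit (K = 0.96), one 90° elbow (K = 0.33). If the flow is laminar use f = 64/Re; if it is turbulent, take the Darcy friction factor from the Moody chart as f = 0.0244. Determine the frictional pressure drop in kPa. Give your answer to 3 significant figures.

ΔP ≈ 324 kPa

Reynolds number Re = ρVD/μ = 1780 · 4.77 · 0.0505 / 0.00441 = 9.723e+04.
Re > 4000 → turbulent; use the Moody-chart value f = 0.0244.
Total minor-loss coefficient ΣK = 1·0.96 + 1·0.33 = 1.29.
ΔP = [f·L/D + ΣK]·(ρV²/2) = [0.0244·30.4/0.0505 + 1.29]·(1780·4.77²/2) = [14.69 + 1.29]·2.025e+04 = 3.236e+05 Pa.
ΔP = 3.236e+05 Pa = 324 kPa.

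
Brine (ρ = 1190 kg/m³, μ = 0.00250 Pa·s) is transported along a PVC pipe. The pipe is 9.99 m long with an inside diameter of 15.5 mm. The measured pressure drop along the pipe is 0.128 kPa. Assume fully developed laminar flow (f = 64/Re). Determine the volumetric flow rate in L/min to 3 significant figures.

Q ≈ 0.436 L/min

For laminar flow, f = 64/Re with Re = ρVD/μ, so Darcy-Weisbach reduces to ΔP = 32μLV/D². Solving for V: V = ΔP·D²/(32μL) = 128·(0.0155)²/(32·0.0025·9.99) = 0.03848 m/s.
Check: Re = ρVD/μ = 1190·0.03848·0.0155/0.0025 = 283.9 < 2300, so the laminar assumption holds.
Q = V·A = 0.03848·(π/4·0.0155²) = 7.261e-06 m³/s = 0.436 L/min.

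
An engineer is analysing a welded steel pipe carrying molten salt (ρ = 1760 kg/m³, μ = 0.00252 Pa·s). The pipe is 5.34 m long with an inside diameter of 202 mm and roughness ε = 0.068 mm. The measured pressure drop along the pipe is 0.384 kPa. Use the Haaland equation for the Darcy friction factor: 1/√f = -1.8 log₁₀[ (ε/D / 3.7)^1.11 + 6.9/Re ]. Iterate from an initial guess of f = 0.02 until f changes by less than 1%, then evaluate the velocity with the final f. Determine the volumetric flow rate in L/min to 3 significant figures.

Q ≈ 1810 L/min

Rearranging Darcy-Weisbach: V = √(2·ΔP·D/(f·L·ρ)). With ε/D = 6.8e-05/0.202 = 0.000337, iterate starting from f = 0.02:
  f = 0.02 → V = √(2·384·0.202/(0.02·5.34·1760)) = 0.9085 m/s; Re = ρVD/μ = 1.282e+05; f → 0.0187
  f = 0.0187 → V = 0.9396 m/s; Re = 1.326e+05; f → 0.01862
Converged (Δf/f < 1%). With the final f = 0.01862: V = √(2·384·0.202/(0.01862·5.34·1760)) = 0.9417 m/s.
Q = V·A = 0.9417·(π/4·0.202²) = 0.03018 m³/s = 1810 L/min.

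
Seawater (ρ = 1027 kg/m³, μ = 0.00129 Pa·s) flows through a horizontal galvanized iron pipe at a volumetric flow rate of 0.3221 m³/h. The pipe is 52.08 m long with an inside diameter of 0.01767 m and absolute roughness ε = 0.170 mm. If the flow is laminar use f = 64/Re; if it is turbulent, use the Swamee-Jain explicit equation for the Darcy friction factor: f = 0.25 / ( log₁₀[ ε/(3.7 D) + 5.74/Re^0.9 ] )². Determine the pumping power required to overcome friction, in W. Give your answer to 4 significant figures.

P ≈ 0.8657 W

Q = 0.3221 m³/h = 0.3221/3600 = 8.947e-05 m³/s.
Cross-sectional area A = πD²/4 = π(0.01767)²/4 = 0.0002452 m²; mean velocity V = Q/A = 8.947e-05/0.0002452 = 0.3649 m/s.
Reynolds number Re = ρVD/μ = 1027 · 0.3649 · 0.01767 / 0.00129 = 5133.
Re > 4000 → turbulent. Relative roughness ε/D = 0.00017/0.01767 = 0.00962. Swamee-Jain: f = 0.25/(log₁₀[0.00962/3.7 + 5.74/5133^0.9])² = 0.25/(log₁₀[0.0026 + 0.00263])² = 0.25/(-2.282)² = 0.04802.
Darcy-Weisbach: ΔP = f(L/D)(ρV²/2) = 0.04802·(52.08/0.01767)·(1027·0.3649²/2) = 0.04802·2947·68.36 = 9675 Pa.
Pumping power P = QΔP = 8.947e-05·9675 = 0.86567 W = 0.8657 W.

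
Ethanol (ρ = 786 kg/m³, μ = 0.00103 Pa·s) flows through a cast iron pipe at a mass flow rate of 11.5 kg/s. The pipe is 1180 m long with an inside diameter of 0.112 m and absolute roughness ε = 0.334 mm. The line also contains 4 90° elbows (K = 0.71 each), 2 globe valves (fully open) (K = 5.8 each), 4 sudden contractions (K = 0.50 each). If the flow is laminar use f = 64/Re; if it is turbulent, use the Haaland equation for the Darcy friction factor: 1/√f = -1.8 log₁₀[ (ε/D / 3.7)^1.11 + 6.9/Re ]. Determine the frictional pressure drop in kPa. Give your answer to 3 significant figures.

ΔP ≈ 262 kPa

A = πD²/4 = π(0.112)²/4 = 0.009852 m²; mean velocity V = ṁ/(ρA) = 11.5/(786 · 0.009852) = 1.485 m/s.
Reynolds number Re = ρVD/μ = 786 · 1.485 · 0.112 / 0.00103 = 1.269e+05.
Re > 4000 → turbulent. Relative roughness ε/D = 0.000334/0.112 = 0.00298. Haaland: 1/√f = -1.8 log₁₀[(0.00298/3.7)^1.11 + 6.9/1.269e+05] = -1.8 log₁₀[0.000368 + 5.44e-05] = 6.073, so f = 0.02711.
Total minor-loss coefficient ΣK = 4·0.71 + 2·5.8 + 4·0.5 = 16.4.
ΔP = [f·L/D + ΣK]·(ρV²/2) = [0.02711·1180/0.112 + 16.4]·(786·1.485²/2) = [285.6 + 16.4]·866.7 = 2.618e+05 Pa.
ΔP = 2.618e+05 Pa = 262 kPa.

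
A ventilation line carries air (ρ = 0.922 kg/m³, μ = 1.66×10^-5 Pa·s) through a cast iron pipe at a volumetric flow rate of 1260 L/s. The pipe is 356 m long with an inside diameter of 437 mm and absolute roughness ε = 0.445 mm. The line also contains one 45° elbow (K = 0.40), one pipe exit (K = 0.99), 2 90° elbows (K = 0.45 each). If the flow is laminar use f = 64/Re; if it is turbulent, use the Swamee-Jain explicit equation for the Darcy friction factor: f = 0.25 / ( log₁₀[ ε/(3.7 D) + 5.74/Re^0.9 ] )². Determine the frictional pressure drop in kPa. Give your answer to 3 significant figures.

ΔP ≈ 0.637 kPa

Q = 1260 L/s = 1260/1000 = 1.26 m³/s.
Cross-sectional area A = πD²/4 = π(0.437)²/4 = 0.15 m²; mean velocity V = Q/A = 1.26/0.15 = 8.401 m/s.
Reynolds number Re = ρVD/μ = 0.922 · 8.401 · 0.437 / 1.66e-05 = 2.039e+05.
Re > 4000 → turbulent. Relative roughness ε/D = 0.000445/0.437 = 0.00102. Swamee-Jain: f = 0.25/(log₁₀[0.00102/3.7 + 5.74/2.039e+05^0.9])² = 0.25/(log₁₀[0.000275 + 9.56e-05])² = 0.25/(-3.431)² = 0.02124.
Total minor-loss coefficient ΣK = 1·0.4 + 1·0.99 + 2·0.45 = 2.29.
ΔP = [f·L/D + ΣK]·(ρV²/2) = [0.02124·356/0.437 + 2.29]·(0.922·8.401²/2) = [17.3 + 2.29]·32.53 = 637.4 Pa.
ΔP = 637.4 Pa = 0.637 kPa.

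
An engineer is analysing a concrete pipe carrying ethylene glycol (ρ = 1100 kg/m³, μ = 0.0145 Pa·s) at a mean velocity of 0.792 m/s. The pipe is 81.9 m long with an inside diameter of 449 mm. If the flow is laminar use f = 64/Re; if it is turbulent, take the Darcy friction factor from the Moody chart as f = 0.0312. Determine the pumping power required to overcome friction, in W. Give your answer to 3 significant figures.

Reynolds number Re = ρVD/μ = 1100 · 0.792 · 0.449 / 0.0145 = 2.698e+04.
Re > 4000 → turbulent; use the Moody-chart value f = 0.0312.
Darcy-Weisbach: ΔP = f(L/D)(ρV²/2) = 0.0312·(81.9/0.449)·(1100·0.792²/2) = 0.0312·182.4·345 = 1963 Pa.
Q = V·A = 0.792·0.1583 = 0.1254 m³/s.
Pumping power P = QΔP = 0.1254·1963 = 246.2 W = 246 W.

P ≈ 246 W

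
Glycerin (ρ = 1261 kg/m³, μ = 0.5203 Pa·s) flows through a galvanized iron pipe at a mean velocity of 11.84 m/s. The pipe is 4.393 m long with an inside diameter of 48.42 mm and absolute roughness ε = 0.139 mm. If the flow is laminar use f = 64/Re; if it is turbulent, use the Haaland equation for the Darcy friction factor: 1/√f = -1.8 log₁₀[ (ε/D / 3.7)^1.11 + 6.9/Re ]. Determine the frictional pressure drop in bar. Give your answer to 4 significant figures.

Reynolds number Re = ρVD/μ = 1261 · 11.84 · 0.04842 / 0.52 = 1389.
Re < 2300 → laminar flow, so f = 64/Re = 64/1389 = 0.04606 (the turbulent correlation is not needed).
Darcy-Weisbach: ΔP = f(L/D)(ρV²/2) = 0.04606·(4.393/0.04842)·(1261·11.84²/2) = 0.04606·90.73·8.839e+04 = 3.694e+05 Pa.
ΔP = 3.694e+05 Pa = 3.694 bar.

ΔP ≈ 3.694 bar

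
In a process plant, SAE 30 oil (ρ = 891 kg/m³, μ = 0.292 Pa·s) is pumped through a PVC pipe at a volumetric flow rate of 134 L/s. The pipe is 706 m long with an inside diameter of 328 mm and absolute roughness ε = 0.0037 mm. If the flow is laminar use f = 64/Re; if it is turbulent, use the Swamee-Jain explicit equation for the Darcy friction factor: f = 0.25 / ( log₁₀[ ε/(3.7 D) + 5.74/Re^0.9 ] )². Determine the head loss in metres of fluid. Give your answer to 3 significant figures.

h_f ≈ 11.1 m

Q = 134 L/s = 134/1000 = 0.134 m³/s.
Cross-sectional area A = πD²/4 = π(0.328)²/4 = 0.0845 m²; mean velocity V = Q/A = 0.134/0.0845 = 1.586 m/s.
Reynolds number Re = ρVD/μ = 891 · 1.586 · 0.328 / 0.292 = 1587.
Re < 2300 → laminar flow, so f = 64/Re = 64/1587 = 0.04032 (the turbulent correlation is not needed).
Darcy-Weisbach: ΔP = f(L/D)(ρV²/2) = 0.04032·(706/0.328)·(891·1.586²/2) = 0.04032·2152·1120 = 9.724e+04 Pa.
Head loss h_f = ΔP/(ρg) = 9.724e+04/(891·9.81) = 11.1 m.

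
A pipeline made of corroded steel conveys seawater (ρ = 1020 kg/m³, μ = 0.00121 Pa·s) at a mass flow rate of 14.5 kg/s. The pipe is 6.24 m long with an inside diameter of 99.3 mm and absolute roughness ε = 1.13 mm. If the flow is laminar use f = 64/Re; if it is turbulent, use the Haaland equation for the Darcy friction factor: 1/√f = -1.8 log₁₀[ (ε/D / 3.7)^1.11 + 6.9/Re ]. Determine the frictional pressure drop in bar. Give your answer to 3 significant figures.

ΔP ≈ 0.0432 bar

A = πD²/4 = π(0.0993)²/4 = 0.007744 m²; mean velocity V = ṁ/(ρA) = 14.5/(1020 · 0.007744) = 1.836 m/s.
Reynolds number Re = ρVD/μ = 1020 · 1.836 · 0.0993 / 0.00121 = 1.537e+05.
Re > 4000 → turbulent. Relative roughness ε/D = 0.00113/0.0993 = 0.0114. Haaland: 1/√f = -1.8 log₁₀[(0.0114/3.7)^1.11 + 6.9/1.537e+05] = -1.8 log₁₀[0.00163 + 4.49e-05] = 4.998, so f = 0.04003.
Darcy-Weisbach: ΔP = f(L/D)(ρV²/2) = 0.04003·(6.24/0.0993)·(1020·1.836²/2) = 0.04003·62.84·1718 = 4323 Pa.
ΔP = 4323 Pa = 0.0432 bar.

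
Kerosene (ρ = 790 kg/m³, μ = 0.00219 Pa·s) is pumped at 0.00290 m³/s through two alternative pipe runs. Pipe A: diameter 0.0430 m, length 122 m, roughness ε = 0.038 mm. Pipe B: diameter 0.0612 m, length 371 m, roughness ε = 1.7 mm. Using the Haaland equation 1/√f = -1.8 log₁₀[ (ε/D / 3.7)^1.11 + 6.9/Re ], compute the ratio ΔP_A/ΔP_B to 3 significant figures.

ΔP_A/ΔP_B ≈ 0.851

Pipe A: V = Q/A = 0.0029/0.001452 = 1.997 m/s; Re = 3.098e+04; ε/D = 0.000884; Haaland → f = 0.02523; ΔP_A = f(L/D)(ρV²/2) = 1.128e+05 Pa.
Pipe B: V = Q/A = 0.0029/0.002942 = 0.9858 m/s; Re = 2.176e+04; ε/D = 0.0278; Haaland → f = 0.05696; ΔP_B = f(L/D)(ρV²/2) = 1.325e+05 Pa.
ΔP_A/ΔP_B = 1.128e+05/1.325e+05 = 0.851.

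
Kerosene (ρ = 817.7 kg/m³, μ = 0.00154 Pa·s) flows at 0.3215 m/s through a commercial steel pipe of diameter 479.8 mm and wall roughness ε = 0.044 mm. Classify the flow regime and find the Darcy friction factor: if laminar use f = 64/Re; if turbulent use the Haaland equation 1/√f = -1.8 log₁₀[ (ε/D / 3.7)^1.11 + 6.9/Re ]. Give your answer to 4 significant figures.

f ≈ 0.01894

Re = ρVD/μ = 817.7·0.3215·0.4798/0.00154 = 8.191e+04.
Re > 4000 → turbulent. ε/D = 4.4e-05/0.4798 = 9.17e-05; Haaland: 1/√f = -1.8 log₁₀[7.72e-06 + 8.42e-05] = 7.266, so f = 0.01894.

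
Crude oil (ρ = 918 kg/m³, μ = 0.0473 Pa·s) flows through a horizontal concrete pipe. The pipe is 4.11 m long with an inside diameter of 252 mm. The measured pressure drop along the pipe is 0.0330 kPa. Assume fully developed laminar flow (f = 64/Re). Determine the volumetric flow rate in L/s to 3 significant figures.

Q ≈ 16.8 L/s

For laminar flow, f = 64/Re with Re = ρVD/μ, so Darcy-Weisbach reduces to ΔP = 32μLV/D². Solving for V: V = ΔP·D²/(32μL) = 33·(0.252)²/(32·0.0473·4.11) = 0.3369 m/s.
Check: Re = ρVD/μ = 918·0.3369·0.252/0.0473 = 1648 < 2300, so the laminar assumption holds.
Q = V·A = 0.3369·(π/4·0.252²) = 0.0168 m³/s = 16.8 L/s.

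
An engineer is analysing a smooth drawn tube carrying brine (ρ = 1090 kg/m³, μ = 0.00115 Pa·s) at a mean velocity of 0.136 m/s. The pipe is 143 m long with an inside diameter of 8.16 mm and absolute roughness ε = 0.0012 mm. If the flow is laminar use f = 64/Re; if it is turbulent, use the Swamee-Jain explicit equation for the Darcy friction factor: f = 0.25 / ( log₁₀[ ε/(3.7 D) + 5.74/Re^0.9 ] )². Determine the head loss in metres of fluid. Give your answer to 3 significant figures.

h_f ≈ 1.01 m

Reynolds number Re = ρVD/μ = 1090 · 0.136 · 0.00816 / 0.00115 = 1052.
Re < 2300 → laminar flow, so f = 64/Re = 64/1052 = 0.06084 (the turbulent correlation is not needed).
Darcy-Weisbach: ΔP = f(L/D)(ρV²/2) = 0.06084·(143/0.00816)·(1090·0.136²/2) = 0.06084·1.752e+04·10.08 = 1.075e+04 Pa.
Head loss h_f = ΔP/(ρg) = 1.075e+04/(1090·9.81) = 1.01 m.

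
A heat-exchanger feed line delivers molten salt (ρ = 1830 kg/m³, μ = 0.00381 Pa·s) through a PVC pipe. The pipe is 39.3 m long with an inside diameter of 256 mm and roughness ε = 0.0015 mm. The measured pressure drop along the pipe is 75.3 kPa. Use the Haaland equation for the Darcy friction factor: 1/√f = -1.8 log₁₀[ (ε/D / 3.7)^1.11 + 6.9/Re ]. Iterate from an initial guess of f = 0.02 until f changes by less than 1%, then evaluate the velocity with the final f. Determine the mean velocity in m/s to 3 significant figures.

Rearranging Darcy-Weisbach: V = √(2·ΔP·D/(f·L·ρ)). With ε/D = 1.5e-06/0.256 = 5.86e-06, iterate starting from f = 0.02:
  f = 0.02 → V = √(2·7.53e+04·0.256/(0.02·39.3·1830)) = 5.177 m/s; Re = ρVD/μ = 6.366e+05; f → 0.01259
  f = 0.01259 → V = 6.524 m/s; Re = 8.023e+05; f → 0.01211
  f = 0.01211 → V = 6.652 m/s; Re = 8.179e+05; f → 0.01208
Converged (Δf/f < 1%). With the final f = 0.01208: V = √(2·7.53e+04·0.256/(0.01208·39.3·1830)) = 6.663 m/s.

V ≈ 6.66 m/s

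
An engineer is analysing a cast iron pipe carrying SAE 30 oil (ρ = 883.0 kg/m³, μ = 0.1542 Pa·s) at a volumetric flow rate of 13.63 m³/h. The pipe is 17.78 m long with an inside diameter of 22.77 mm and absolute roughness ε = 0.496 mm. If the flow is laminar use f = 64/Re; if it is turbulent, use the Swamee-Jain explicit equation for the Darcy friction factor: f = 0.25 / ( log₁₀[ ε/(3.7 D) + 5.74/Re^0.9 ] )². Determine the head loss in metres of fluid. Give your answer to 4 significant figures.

h_f ≈ 181.6 m

Q = 13.63 m³/h = 13.63/3600 = 0.003786 m³/s.
Cross-sectional area A = πD²/4 = π(0.02277)²/4 = 0.0004072 m²; mean velocity V = Q/A = 0.003786/0.0004072 = 9.298 m/s.
Reynolds number Re = ρVD/μ = 883 · 9.298 · 0.02277 / 0.154 = 1212.
Re < 2300 → laminar flow, so f = 64/Re = 64/1212 = 0.05279 (the turbulent correlation is not needed).
Darcy-Weisbach: ΔP = f(L/D)(ρV²/2) = 0.05279·(17.78/0.02277)·(883·9.298²/2) = 0.05279·780.9·3.817e+04 = 1.573e+06 Pa.
Head loss h_f = ΔP/(ρg) = 1.573e+06/(883·9.81) = 181.6 m.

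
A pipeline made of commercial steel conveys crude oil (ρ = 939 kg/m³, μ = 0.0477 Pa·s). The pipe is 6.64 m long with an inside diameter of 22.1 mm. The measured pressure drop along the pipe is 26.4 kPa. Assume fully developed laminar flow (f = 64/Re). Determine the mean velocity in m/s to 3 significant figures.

V ≈ 1.27 m/s

For laminar flow, f = 64/Re with Re = ρVD/μ, so Darcy-Weisbach reduces to ΔP = 32μLV/D². Solving for V: V = ΔP·D²/(32μL) = 2.64e+04·(0.0221)²/(32·0.0477·6.64) = 1.272 m/s.
Check: Re = ρVD/μ = 939·1.272·0.0221/0.0477 = 553.5 < 2300, so the laminar assumption holds.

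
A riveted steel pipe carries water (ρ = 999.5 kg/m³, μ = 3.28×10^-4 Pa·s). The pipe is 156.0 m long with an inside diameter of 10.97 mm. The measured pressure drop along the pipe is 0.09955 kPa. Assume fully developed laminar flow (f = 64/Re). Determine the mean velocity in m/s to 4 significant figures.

For laminar flow, f = 64/Re with Re = ρVD/μ, so Darcy-Weisbach reduces to ΔP = 32μLV/D². Solving for V: V = ΔP·D²/(32μL) = 99.55·(0.01097)²/(32·0.000328·156) = 0.007317 m/s.
Check: Re = ρVD/μ = 999.5·0.007317·0.01097/0.000328 = 244.6 < 2300, so the laminar assumption holds.

V ≈ 0.007317 m/s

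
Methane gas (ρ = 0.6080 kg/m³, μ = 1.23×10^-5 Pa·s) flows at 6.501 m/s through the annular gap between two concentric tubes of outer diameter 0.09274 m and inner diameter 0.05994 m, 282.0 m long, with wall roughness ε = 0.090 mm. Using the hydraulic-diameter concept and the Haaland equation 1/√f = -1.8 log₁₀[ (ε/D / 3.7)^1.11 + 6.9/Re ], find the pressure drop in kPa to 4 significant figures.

ΔP ≈ 3.777 kPa

Hydraulic diameter D_h = 4A/P = D_o - D_i = 0.09274 - 0.05994 = 0.0328 m.
Re = ρVD_h/μ = 0.608·6.501·0.0328/1.23e-05 = 1.054e+04.
ε/D_h = 9e-05/0.0328 = 0.00274; Haaland gives 1/√f = -1.8 log₁₀[0.000336+0.000655] = 5.408, so f = 0.0342.
ΔP = f(L/D_h)(ρV²/2) = 0.0342·282/0.0328·12.85 = 3777 Pa.
ΔP = 3.777 kPa.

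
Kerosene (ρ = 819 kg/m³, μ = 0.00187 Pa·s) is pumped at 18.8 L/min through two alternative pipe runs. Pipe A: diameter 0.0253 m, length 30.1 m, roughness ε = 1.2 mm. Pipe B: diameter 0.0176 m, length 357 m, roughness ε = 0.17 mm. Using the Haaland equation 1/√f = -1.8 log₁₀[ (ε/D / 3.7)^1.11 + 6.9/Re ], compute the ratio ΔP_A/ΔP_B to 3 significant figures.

Pipe A: V = Q/A = 0.0003133/0.0005027 = 0.6233 m/s; Re = 6906; ε/D = 0.0474; Haaland → f = 0.07353; ΔP_A = f(L/D)(ρV²/2) = 1.392e+04 Pa.
Pipe B: V = Q/A = 0.0003133/0.0002433 = 1.288 m/s; Re = 9928; ε/D = 0.00966; Haaland → f = 0.04272; ΔP_B = f(L/D)(ρV²/2) = 5.886e+05 Pa.
ΔP_A/ΔP_B = 1.392e+04/5.886e+05 = 0.0236.

ΔP_A/ΔP_B ≈ 0.0236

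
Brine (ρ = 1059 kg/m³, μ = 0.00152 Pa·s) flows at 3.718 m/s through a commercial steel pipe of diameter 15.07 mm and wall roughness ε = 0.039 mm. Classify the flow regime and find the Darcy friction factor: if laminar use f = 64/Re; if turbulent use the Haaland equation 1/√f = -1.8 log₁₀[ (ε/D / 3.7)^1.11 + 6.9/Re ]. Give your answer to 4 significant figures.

f ≈ 0.02819

Re = ρVD/μ = 1059·3.718·0.01507/0.00152 = 3.904e+04.
Re > 4000 → turbulent. ε/D = 3.9e-05/0.01507 = 0.00259; Haaland: 1/√f = -1.8 log₁₀[0.000315 + 0.000177] = 5.956, so f = 0.02819.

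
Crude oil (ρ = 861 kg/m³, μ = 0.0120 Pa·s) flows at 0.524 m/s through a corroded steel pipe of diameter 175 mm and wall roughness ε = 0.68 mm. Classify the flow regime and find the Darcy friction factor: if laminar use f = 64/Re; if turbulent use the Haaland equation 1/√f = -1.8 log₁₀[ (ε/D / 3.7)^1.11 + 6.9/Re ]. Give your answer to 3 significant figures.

Re = ρVD/μ = 861·0.524·0.175/0.012 = 6579.
Re > 4000 → turbulent. ε/D = 0.00068/0.175 = 0.00389; Haaland: 1/√f = -1.8 log₁₀[0.000494 + 0.00105] = 5.061, so f = 0.03904.

f ≈ 0.0390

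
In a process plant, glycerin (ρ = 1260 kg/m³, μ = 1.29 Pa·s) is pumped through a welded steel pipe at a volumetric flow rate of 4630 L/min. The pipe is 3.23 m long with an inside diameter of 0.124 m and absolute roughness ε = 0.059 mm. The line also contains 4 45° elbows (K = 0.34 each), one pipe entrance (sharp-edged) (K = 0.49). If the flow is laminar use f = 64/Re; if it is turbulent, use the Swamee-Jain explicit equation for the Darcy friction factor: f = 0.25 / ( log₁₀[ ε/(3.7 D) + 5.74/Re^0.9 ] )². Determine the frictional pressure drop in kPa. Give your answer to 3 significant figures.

Q = 4630 L/min = 4630/60000 = 0.07717 m³/s.
Cross-sectional area A = πD²/4 = π(0.124)²/4 = 0.01208 m²; mean velocity V = Q/A = 0.07717/0.01208 = 6.39 m/s.
Reynolds number Re = ρVD/μ = 1260 · 6.39 · 0.124 / 1.29 = 773.9.
Re < 2300 → laminar flow, so f = 64/Re = 64/773.9 = 0.0827 (the turbulent correlation is not needed).
Total minor-loss coefficient ΣK = 4·0.34 + 1·0.49 = 1.85.
ΔP = [f·L/D + ΣK]·(ρV²/2) = [0.0827·3.23/0.124 + 1.85]·(1260·6.39²/2) = [2.154 + 1.85]·2.572e+04 = 1.03e+05 Pa.
ΔP = 1.03e+05 Pa = 103 kPa.

ΔP ≈ 103 kPa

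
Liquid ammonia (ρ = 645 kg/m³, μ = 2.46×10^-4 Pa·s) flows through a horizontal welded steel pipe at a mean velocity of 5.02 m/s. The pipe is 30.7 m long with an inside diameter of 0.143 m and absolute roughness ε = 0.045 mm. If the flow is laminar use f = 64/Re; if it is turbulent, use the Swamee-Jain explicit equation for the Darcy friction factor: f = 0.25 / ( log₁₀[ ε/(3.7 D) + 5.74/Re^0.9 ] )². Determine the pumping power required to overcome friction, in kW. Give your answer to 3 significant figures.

P ≈ 2.19 kW

Reynolds number Re = ρVD/μ = 645 · 5.02 · 0.143 / 0.000246 = 1.882e+06.
Re > 4000 → turbulent. Relative roughness ε/D = 4.5e-05/0.143 = 0.000315. Swamee-Jain: f = 0.25/(log₁₀[0.000315/3.7 + 5.74/1.882e+06^0.9])² = 0.25/(log₁₀[8.51e-05 + 1.29e-05])² = 0.25/(-4.009)² = 0.01556.
Darcy-Weisbach: ΔP = f(L/D)(ρV²/2) = 0.01556·(30.7/0.143)·(645·5.02²/2) = 0.01556·214.7·8127 = 2.714e+04 Pa.
Q = V·A = 5.02·0.01606 = 0.08062 m³/s.
Pumping power P = QΔP = 0.08062·2.714e+04 = 2188 W = 2.19 kW.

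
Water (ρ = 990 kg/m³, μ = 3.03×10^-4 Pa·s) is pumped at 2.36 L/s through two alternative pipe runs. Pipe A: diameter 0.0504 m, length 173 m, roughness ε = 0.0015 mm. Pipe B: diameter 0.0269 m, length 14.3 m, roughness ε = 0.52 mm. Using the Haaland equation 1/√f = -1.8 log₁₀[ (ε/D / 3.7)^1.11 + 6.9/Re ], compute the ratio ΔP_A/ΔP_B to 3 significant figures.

Pipe A: V = Q/A = 0.00236/0.001995 = 1.183 m/s; Re = 1.948e+05; ε/D = 2.98e-05; Haaland → f = 0.01577; ΔP_A = f(L/D)(ρV²/2) = 3.749e+04 Pa.
Pipe B: V = Q/A = 0.00236/0.0005683 = 4.153 m/s; Re = 3.65e+05; ε/D = 0.0193; Haaland → f = 0.04821; ΔP_B = f(L/D)(ρV²/2) = 2.188e+05 Pa.
ΔP_A/ΔP_B = 3.749e+04/2.188e+05 = 0.171.

ΔP_A/ΔP_B ≈ 0.171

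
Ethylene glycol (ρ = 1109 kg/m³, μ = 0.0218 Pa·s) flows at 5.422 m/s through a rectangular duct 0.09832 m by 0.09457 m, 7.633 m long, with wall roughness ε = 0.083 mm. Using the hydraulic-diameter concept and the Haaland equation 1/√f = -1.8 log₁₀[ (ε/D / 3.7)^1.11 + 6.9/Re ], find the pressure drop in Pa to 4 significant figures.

ΔP ≈ 33400 Pa

Hydraulic diameter D_h = 4A/P = 4·(0.09832·0.09457)/(2·(0.09832+0.09457)) = 0.03719/0.3858 = 0.09641 m.
Re = ρVD_h/μ = 1109·5.422·0.09641/0.0218 = 2.659e+04.
ε/D_h = 8.3e-05/0.09641 = 0.000861; Haaland gives 1/√f = -1.8 log₁₀[9.27e-05+0.000259] = 6.216, so f = 0.02588.
ΔP = f(L/D_h)(ρV²/2) = 0.02588·7.633/0.09641·1.63e+04 = 3.34e+04 Pa.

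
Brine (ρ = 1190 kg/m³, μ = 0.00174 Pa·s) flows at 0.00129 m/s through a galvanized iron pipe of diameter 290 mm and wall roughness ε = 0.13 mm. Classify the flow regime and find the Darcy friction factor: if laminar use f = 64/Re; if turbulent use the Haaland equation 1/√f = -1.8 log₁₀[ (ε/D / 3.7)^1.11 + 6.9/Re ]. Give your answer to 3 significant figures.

f ≈ 0.250

Re = ρVD/μ = 1190·0.00129·0.29/0.00174 = 255.8.
Re < 2300 → laminar, so f = 64/Re = 0.2501 (roughness is irrelevant in laminar flow).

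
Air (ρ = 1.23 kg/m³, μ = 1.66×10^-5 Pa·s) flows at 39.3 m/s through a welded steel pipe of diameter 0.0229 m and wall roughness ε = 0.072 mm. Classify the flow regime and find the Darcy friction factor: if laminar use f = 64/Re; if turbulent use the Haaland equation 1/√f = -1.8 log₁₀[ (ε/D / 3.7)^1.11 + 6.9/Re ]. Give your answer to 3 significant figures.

Re = ρVD/μ = 1.23·39.3·0.0229/1.66e-05 = 6.668e+04.
Re > 4000 → turbulent. ε/D = 7.2e-05/0.0229 = 0.00314; Haaland: 1/√f = -1.8 log₁₀[0.00039 + 0.000103] = 5.951, so f = 0.02823.

f ≈ 0.0282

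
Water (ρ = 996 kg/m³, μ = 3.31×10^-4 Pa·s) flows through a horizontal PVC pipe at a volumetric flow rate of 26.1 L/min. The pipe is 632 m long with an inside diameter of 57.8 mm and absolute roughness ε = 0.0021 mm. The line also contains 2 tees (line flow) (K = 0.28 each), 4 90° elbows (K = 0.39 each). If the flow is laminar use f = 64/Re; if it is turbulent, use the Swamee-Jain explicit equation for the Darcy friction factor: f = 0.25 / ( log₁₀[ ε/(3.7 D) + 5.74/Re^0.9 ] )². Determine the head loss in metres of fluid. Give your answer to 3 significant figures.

Q = 26.1 L/min = 26.1/60000 = 0.000435 m³/s.
Cross-sectional area A = πD²/4 = π(0.0578)²/4 = 0.002624 m²; mean velocity V = Q/A = 0.000435/0.002624 = 0.1658 m/s.
Reynolds number Re = ρVD/μ = 996 · 0.1658 · 0.0578 / 0.000331 = 2.883e+04.
Re > 4000 → turbulent. Relative roughness ε/D = 2.1e-06/0.0578 = 3.63e-05. Swamee-Jain: f = 0.25/(log₁₀[3.63e-05/3.7 + 5.74/2.883e+04^0.9])² = 0.25/(log₁₀[9.82e-06 + 0.000556])² = 0.25/(-3.247)² = 0.02371.
Total minor-loss coefficient ΣK = 2·0.28 + 4·0.39 = 2.12.
ΔP = [f·L/D + ΣK]·(ρV²/2) = [0.02371·632/0.0578 + 2.12]·(996·0.1658²/2) = [259.2 + 2.12]·13.69 = 3577 Pa.
Head loss h_f = ΔP/(ρg) = 3577/(996·9.81) = 0.366 m.

h_f ≈ 0.366 m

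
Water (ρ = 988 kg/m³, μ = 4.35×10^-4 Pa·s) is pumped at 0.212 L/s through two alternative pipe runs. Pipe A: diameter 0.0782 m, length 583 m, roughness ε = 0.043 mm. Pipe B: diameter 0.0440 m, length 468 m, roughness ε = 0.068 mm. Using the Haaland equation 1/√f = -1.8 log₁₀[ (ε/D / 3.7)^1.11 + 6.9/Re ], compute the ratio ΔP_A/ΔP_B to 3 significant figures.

Pipe A: V = Q/A = 0.000212/0.004803 = 0.04414 m/s; Re = 7840; ε/D = 0.00055; Haaland → f = 0.03365; ΔP_A = f(L/D)(ρV²/2) = 241.5 Pa.
Pipe B: V = Q/A = 0.000212/0.001521 = 0.1394 m/s; Re = 1.393e+04; ε/D = 0.00155; Haaland → f = 0.03067; ΔP_B = f(L/D)(ρV²/2) = 3133 Pa.
ΔP_A/ΔP_B = 241.5/3133 = 0.0771.

ΔP_A/ΔP_B ≈ 0.0771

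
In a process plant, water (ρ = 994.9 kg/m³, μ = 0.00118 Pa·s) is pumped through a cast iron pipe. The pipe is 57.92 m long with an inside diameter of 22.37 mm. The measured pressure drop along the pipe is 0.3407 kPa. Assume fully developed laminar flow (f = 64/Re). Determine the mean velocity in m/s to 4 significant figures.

For laminar flow, f = 64/Re with Re = ρVD/μ, so Darcy-Weisbach reduces to ΔP = 32μLV/D². Solving for V: V = ΔP·D²/(32μL) = 340.7·(0.02237)²/(32·0.00118·57.92) = 0.07795 m/s.
Check: Re = ρVD/μ = 994.9·0.07795·0.02237/0.00118 = 1470 < 2300, so the laminar assumption holds.

V ≈ 0.07795 m/s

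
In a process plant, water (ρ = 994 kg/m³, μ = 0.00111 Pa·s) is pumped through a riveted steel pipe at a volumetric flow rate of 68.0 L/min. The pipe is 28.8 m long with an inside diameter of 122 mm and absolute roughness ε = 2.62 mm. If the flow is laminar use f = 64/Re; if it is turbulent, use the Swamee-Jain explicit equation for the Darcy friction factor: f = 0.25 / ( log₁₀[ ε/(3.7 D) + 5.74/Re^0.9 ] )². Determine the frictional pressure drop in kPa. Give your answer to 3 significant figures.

ΔP ≈ 0.0600 kPa

Q = 68.0 L/min = 68.0/60000 = 0.001133 m³/s.
Cross-sectional area A = πD²/4 = π(0.122)²/4 = 0.01169 m²; mean velocity V = Q/A = 0.001133/0.01169 = 0.09695 m/s.
Reynolds number Re = ρVD/μ = 994 · 0.09695 · 0.122 / 0.00111 = 1.059e+04.
Re > 4000 → turbulent. Relative roughness ε/D = 0.00262/0.122 = 0.0215. Swamee-Jain: f = 0.25/(log₁₀[0.0215/3.7 + 5.74/1.059e+04^0.9])² = 0.25/(log₁₀[0.0058 + 0.00137])² = 0.25/(-2.144)² = 0.05437.
Darcy-Weisbach: ΔP = f(L/D)(ρV²/2) = 0.05437·(28.8/0.122)·(994·0.09695²/2) = 0.05437·236.1·4.671 = 59.96 Pa.
ΔP = 59.96 Pa = 0.0600 kPa.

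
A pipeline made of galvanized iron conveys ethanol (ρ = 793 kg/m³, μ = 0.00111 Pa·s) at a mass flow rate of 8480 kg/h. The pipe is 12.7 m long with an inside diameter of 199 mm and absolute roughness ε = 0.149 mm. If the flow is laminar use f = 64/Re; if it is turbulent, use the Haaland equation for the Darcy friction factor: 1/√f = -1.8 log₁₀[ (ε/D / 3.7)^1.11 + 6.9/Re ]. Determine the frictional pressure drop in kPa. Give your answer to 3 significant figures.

ΔP ≈ 0.00682 kPa

ṁ = 8480 kg/h = 8480/3600 = 2.356 kg/s.
A = πD²/4 = π(0.199)²/4 = 0.0311 m²; mean velocity V = ṁ/(ρA) = 2.356/(793 · 0.0311) = 0.0955 m/s.
Reynolds number Re = ρVD/μ = 793 · 0.0955 · 0.199 / 0.00111 = 1.358e+04.
Re > 4000 → turbulent. Relative roughness ε/D = 0.000149/0.199 = 0.000749. Haaland: 1/√f = -1.8 log₁₀[(0.000749/3.7)^1.11 + 6.9/1.358e+04] = -1.8 log₁₀[7.94e-05 + 0.000508] = 5.816, so f = 0.02957.
Darcy-Weisbach: ΔP = f(L/D)(ρV²/2) = 0.02957·(12.7/0.199)·(793·0.0955²/2) = 0.02957·63.82·3.617 = 6.824 Pa.
ΔP = 6.824 Pa = 0.00682 kPa.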